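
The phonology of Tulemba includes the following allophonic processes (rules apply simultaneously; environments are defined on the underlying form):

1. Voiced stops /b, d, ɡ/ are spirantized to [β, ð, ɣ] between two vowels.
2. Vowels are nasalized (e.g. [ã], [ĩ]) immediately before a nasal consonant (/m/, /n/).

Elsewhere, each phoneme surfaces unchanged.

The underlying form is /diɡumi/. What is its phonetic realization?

[diɣũmi]

/d/ (word-initial) fails the environment for rule 1, so it stays [d].
/i/ (between /d/ and /ɡ/): rule 2 targets it, but not before a nasal consonant → unchanged [i].
/ɡ/ (between /i/ and /u/): between two vowels, so rule 1 applies → [ɣ].
/u/ — between /ɡ/ and /m/, before a nasal consonant — surfaces as [ũ] (rule 2).
/i/ (word-final) is in the target of rule 2 but the environment (before a nasal consonant) is not met → [i].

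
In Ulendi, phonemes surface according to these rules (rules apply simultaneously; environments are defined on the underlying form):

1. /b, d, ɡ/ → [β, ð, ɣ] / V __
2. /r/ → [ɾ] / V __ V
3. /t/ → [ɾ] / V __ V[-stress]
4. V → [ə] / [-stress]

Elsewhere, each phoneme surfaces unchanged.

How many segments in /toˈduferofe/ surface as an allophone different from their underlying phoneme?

6

Segments that undergo a rule: /o/ → [ə] (rule 4); /d/ → [ð] (rule 1); /e/ → [ə] (rule 4); /r/ → [ɾ] (rule 2); /o/ → [ə] (rule 4); /e/ → [ə] (rule 4).
All other segments surface unchanged.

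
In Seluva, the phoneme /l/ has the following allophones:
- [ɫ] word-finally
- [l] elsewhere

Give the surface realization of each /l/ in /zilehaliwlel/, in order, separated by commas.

Occurrence 1 (position 3): no conditioning environment matches → elsewhere allophone [l].
Occurrence 2 (position 7): no conditioning environment matches → elsewhere allophone [l].
Occurrence 3 (position 10): no conditioning environment matches → elsewhere allophone [l].
Occurrence 4 (position 12): word-finally → [ɫ].

[l], [l], [l], [ɫ]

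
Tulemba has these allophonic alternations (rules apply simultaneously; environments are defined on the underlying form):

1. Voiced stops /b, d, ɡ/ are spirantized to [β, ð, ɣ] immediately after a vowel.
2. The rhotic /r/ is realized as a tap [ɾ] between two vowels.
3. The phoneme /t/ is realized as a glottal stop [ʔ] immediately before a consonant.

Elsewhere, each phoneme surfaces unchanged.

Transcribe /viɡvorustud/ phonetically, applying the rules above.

/ɡ/ (between /i/ and /v/): immediately after a vowel, so rule 1 applies → [ɣ].
/r/ — between /o/ and /u/, between two vowels — surfaces as [ɾ] (rule 2).
/t/ — between /s/ and /u/; rule 3 does not apply here → [t].
/d/ meets the environment for rule 1 (immediately after a vowel) → [ð].

[viɣvoɾustuð]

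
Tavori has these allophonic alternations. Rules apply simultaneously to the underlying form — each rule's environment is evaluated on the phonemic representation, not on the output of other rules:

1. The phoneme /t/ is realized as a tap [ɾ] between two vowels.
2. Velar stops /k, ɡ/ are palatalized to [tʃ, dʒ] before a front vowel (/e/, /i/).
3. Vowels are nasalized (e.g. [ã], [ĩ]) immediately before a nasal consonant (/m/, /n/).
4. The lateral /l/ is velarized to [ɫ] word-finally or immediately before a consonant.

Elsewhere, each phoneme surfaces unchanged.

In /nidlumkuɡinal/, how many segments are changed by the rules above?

4

Segments that undergo a rule: /u/ → [ũ] (rule 3); /ɡ/ → [dʒ] (rule 2); /i/ → [ĩ] (rule 3); /l/ → [ɫ] (rule 4).
All other segments surface unchanged.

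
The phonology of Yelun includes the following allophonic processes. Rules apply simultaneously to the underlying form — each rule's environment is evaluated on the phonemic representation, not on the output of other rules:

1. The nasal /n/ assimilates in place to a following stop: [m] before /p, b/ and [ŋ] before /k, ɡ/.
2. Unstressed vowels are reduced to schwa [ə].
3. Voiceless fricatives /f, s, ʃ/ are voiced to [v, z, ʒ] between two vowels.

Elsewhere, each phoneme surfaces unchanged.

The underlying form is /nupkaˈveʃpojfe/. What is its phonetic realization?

[nəpkəˈveʃpəjfə]

/n/ — word-initial; rule 1 does not apply here → [n].
/u/ (between /n/ and /p/) occurs in an unstressed syllable → [ə] by rule 2.
/p/ (between /u/ and /k/): no rule targets it → [p].
/k/ (between /p/ and /a/): no rule targets it → [k].
/a/ (between /k/ and /v/) occurs in an unstressed syllable → [ə] by rule 2.
/v/ stays [v].
/e/ (between /v/ and /ʃ/) fails the environment for rule 2, so it stays [e].
/ʃ/ (between /e/ and /p/): rule 3 targets it, but not between two vowels → unchanged [ʃ].
/p/ — not in any rule's target class → [p].
/o/ (between /p/ and /j/) occurs in an unstressed syllable → [ə] by rule 2.
/j/ — not in any rule's target class → [j].
/f/ (between /j/ and /e/) is in the target of rule 3 but the environment (between two vowels) is not met → [f].
/e/ (word-final) occurs in an unstressed syllable → [ə] by rule 2.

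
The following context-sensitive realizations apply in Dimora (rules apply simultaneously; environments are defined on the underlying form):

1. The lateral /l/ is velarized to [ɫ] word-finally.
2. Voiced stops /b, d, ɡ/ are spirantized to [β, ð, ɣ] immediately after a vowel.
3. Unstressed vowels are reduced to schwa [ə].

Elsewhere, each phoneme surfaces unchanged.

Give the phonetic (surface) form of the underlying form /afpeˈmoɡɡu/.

[əfpəˈmoɣɡə]

/a/ meets the environment for rule 3 (in an unstressed syllable) → [ə].
/f/ (between /a/ and /p/): no rule targets it → [f].
/p/ stays [p].
/e/ meets the environment for rule 3 (in an unstressed syllable) → [ə].
/m/ stays [m].
/o/ (between /m/ and /ɡ/): rule 3 targets it, but not in an unstressed syllable → unchanged [o].
/ɡ/ — between /o/ and /ɡ/, immediately after a vowel — surfaces as [ɣ] (rule 2).
/ɡ/ (between /ɡ/ and /u/): rule 2 targets it, but not immediately after a vowel → unchanged [ɡ].
/u/ meets the environment for rule 3 (in an unstressed syllable) → [ə].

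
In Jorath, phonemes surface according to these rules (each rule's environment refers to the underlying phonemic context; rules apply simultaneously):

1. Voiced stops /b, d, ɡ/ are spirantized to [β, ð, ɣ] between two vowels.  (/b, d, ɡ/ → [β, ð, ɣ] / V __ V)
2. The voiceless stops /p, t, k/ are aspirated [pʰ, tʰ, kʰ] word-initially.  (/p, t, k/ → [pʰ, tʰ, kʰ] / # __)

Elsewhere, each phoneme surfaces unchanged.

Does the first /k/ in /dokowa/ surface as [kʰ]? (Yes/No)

No

/k/ (between /o/ and /o/) fails the environment for rule 2, so it stays [k].
The actual realization is [k], not [kʰ].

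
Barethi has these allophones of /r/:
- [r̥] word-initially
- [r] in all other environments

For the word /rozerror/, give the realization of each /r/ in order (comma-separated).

Occurrence 1 (position 1): word-initially → [r̥].
Occurrence 2 (position 5): no conditioning environment matches → elsewhere allophone [r].
Occurrence 3 (position 6): no conditioning environment matches → elsewhere allophone [r].
Occurrence 4 (position 8): no conditioning environment matches → elsewhere allophone [r].

[r̥], [r], [r], [r]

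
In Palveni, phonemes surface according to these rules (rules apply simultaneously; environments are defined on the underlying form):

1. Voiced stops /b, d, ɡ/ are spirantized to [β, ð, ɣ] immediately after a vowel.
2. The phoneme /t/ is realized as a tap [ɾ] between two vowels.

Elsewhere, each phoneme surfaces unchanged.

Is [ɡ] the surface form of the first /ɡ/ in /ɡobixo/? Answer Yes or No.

/ɡ/ (word-initial) fails the environment for rule 1, so it stays [ɡ].
The actual realization is [ɡ], which matches [ɡ].

Yes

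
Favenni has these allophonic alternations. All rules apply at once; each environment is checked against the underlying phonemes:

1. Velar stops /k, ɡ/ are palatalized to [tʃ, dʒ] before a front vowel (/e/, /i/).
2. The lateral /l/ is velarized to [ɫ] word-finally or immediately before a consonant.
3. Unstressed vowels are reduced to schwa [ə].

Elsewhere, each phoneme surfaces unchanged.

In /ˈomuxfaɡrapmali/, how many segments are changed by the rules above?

Segments that undergo a rule: /u/ → [ə] (rule 3); /a/ → [ə] (rule 3); /a/ → [ə] (rule 3); /a/ → [ə] (rule 3); /i/ → [ə] (rule 3).
All other segments surface unchanged.

5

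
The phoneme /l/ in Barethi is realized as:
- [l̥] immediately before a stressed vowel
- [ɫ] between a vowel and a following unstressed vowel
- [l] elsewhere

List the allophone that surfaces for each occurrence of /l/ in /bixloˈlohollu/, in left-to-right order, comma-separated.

[l], [l̥], [l], [l]

Occurrence 1 (position 4): no conditioning environment matches → elsewhere allophone [l].
Occurrence 2 (position 6): immediately before a stressed vowel → [l̥].
Occurrence 3 (position 10): no conditioning environment matches → elsewhere allophone [l].
Occurrence 4 (position 11): no conditioning environment matches → elsewhere allophone [l].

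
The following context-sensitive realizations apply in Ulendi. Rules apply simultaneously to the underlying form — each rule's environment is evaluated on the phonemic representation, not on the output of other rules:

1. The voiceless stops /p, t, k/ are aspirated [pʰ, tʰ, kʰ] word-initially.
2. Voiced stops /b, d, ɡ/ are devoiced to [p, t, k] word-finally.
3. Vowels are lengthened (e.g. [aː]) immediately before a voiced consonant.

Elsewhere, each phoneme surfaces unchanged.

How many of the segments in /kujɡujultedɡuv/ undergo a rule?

Segments that undergo a rule: /k/ → [kʰ] (rule 1); /u/ → [uː] (rule 3); /u/ → [uː] (rule 3); /u/ → [uː] (rule 3); /e/ → [eː] (rule 3); /u/ → [uː] (rule 3).
All other segments surface unchanged.

6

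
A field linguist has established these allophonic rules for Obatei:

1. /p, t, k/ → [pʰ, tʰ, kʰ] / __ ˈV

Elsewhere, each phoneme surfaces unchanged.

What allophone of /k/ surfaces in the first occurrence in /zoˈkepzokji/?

[kʰ]

/k/ (between /o/ and /e/): immediately before a stressed vowel, so rule 1 applies → [kʰ].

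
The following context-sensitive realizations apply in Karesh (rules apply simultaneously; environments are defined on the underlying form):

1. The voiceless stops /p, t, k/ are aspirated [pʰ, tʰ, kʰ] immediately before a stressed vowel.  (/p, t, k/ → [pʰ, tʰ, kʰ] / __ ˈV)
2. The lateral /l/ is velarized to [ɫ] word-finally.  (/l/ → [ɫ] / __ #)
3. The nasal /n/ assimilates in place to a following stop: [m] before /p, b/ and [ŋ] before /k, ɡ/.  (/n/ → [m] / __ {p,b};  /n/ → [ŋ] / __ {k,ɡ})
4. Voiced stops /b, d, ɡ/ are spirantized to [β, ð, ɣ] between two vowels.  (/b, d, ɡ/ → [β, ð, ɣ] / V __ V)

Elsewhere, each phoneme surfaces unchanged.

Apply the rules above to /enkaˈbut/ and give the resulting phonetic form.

/n/ meets the environment for rule 3 (before a labial or velar stop) → [ŋ].
/k/ — between /n/ and /a/; rule 1 does not apply here → [k].
/b/ meets the environment for rule 4 (between two vowels) → [β].
/t/ (word-final) fails the environment for rule 1, so it stays [t].

[eŋkaˈβut]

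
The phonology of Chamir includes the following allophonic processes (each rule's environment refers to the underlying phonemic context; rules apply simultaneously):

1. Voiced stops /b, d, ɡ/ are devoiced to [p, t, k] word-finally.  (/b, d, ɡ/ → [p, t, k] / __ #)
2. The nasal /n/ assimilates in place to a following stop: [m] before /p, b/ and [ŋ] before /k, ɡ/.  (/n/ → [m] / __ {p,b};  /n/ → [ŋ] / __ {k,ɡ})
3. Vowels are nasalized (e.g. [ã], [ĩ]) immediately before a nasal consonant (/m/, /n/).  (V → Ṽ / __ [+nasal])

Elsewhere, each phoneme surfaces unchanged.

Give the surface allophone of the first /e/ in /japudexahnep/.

/e/ (between /d/ and /x/): rule 3 targets it, but not before a nasal consonant → unchanged [e].

[e]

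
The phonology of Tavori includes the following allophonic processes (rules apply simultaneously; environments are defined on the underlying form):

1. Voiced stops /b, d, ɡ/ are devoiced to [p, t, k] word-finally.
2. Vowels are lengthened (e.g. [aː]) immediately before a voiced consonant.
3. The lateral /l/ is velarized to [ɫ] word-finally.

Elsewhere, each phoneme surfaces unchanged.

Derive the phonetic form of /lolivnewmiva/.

[loːliːvneːwmiːva]

/l/ (word-initial) is in the target of rule 3 but the environment (word-finally) is not met → [l].
/o/ (between /l/ and /l/) occurs before a voiced consonant → [oː] by rule 2.
/l/ (between /o/ and /i/) fails the environment for rule 3, so it stays [l].
/i/ (between /l/ and /v/) occurs before a voiced consonant → [iː] by rule 2.
Rule 2 applies to /e/ (between /n/ and /w/: before a voiced consonant) → [eː].
/i/ meets the environment for rule 2 (before a voiced consonant) → [iː].
/a/ (word-final) is in the target of rule 2 but the environment (before a voiced consonant) is not met → [a].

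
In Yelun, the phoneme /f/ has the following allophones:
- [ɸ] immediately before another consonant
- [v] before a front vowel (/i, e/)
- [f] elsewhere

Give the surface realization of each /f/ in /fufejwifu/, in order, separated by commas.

Occurrence 1 (position 1): no conditioning environment matches → elsewhere allophone [f].
Occurrence 2 (position 3): before a front vowel (/i, e/) → [v].
Occurrence 3 (position 8): no conditioning environment matches → elsewhere allophone [f].

[f], [v], [f]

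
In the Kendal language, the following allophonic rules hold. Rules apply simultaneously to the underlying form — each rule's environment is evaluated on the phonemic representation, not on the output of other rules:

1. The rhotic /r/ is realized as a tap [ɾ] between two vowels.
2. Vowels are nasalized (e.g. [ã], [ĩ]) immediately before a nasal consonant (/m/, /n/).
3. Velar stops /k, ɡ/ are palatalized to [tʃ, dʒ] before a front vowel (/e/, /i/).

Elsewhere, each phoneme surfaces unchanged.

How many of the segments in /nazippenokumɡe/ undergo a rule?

Segments that undergo a rule: /e/ → [ẽ] (rule 2); /u/ → [ũ] (rule 2); /ɡ/ → [dʒ] (rule 3).
All other segments surface unchanged.

3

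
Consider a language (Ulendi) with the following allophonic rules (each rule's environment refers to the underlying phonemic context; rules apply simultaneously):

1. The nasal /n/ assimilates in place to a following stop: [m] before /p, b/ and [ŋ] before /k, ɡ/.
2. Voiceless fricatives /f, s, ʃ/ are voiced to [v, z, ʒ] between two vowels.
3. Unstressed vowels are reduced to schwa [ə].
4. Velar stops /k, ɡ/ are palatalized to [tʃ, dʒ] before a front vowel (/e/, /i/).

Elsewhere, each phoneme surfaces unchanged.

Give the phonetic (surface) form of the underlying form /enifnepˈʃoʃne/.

[ənəfnəpˈʃoʃnə]

/e/ (word-initial) occurs in an unstressed syllable → [ə] by rule 3.
/n/ — between /e/ and /i/; rule 1 does not apply here → [n].
/i/ meets the environment for rule 3 (in an unstressed syllable) → [ə].
/f/ — between /i/ and /n/; rule 2 does not apply here → [f].
/n/ (between /f/ and /e/): rule 1 targets it, but not before a labial or velar stop → unchanged [n].
/e/ (between /n/ and /p/): in an unstressed syllable, so rule 3 applies → [ə].
/p/ — not in any rule's target class → [p].
/ʃ/ (between /p/ and /o/) fails the environment for rule 2, so it stays [ʃ].
/o/ (between /ʃ/ and /ʃ/) is in the target of rule 3 but the environment (in an unstressed syllable) is not met → [o].
/ʃ/ (between /o/ and /n/) fails the environment for rule 2, so it stays [ʃ].
/n/ (between /ʃ/ and /e/) fails the environment for rule 1, so it stays [n].
Rule 3 applies to /e/ (word-final: in an unstressed syllable) → [ə].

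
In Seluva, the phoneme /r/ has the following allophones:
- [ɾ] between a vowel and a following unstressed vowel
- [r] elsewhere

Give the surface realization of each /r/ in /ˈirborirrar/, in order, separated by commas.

[r], [ɾ], [r], [r], [r]

Occurrence 1 (position 2): no conditioning environment matches → elsewhere allophone [r].
Occurrence 2 (position 5): between a vowel and a following unstressed vowel → [ɾ].
Occurrence 3 (position 7): no conditioning environment matches → elsewhere allophone [r].
Occurrence 4 (position 8): no conditioning environment matches → elsewhere allophone [r].
Occurrence 5 (position 10): no conditioning environment matches → elsewhere allophone [r].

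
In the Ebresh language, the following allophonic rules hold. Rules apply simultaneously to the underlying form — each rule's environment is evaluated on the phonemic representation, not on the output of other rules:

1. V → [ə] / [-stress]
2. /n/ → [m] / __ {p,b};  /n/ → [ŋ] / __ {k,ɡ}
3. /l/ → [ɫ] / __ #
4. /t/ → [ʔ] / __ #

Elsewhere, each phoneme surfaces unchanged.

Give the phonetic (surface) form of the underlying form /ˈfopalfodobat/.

[ˈfopəlfədəbəʔ]

/o/ (between /f/ and /p/): rule 1 targets it, but not in an unstressed syllable → unchanged [o].
Rule 1 applies to /a/ (between /p/ and /l/: in an unstressed syllable) → [ə].
/l/ (between /a/ and /f/): rule 3 targets it, but not word-finally → unchanged [l].
Rule 1 applies to /o/ (between /f/ and /d/: in an unstressed syllable) → [ə].
/o/ — between /d/ and /b/, in an unstressed syllable — surfaces as [ə] (rule 1).
/a/ (between /b/ and /t/): in an unstressed syllable, so rule 1 applies → [ə].
Rule 4 applies to /t/ (word-final: word-finally) → [ʔ].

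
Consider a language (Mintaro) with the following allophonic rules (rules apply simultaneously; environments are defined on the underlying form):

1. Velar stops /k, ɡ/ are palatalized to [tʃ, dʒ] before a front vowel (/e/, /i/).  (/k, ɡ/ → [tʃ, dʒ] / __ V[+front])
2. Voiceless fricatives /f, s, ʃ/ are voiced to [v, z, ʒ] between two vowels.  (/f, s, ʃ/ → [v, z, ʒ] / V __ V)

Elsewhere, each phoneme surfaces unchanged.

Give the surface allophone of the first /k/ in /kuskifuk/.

[k]

/k/ (word-initial): rule 1 targets it, but not before a front vowel → unchanged [k].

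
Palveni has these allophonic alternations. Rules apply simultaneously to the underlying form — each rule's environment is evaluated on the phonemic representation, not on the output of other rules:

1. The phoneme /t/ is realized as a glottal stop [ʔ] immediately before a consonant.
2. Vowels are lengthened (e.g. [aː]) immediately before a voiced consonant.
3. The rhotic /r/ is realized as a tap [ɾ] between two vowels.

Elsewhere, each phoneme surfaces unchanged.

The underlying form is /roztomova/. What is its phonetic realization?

[roːztoːmoːva]

/r/ — word-initial; rule 3 does not apply here → [r].
/o/ meets the environment for rule 2 (before a voiced consonant) → [oː].
/t/ — between /z/ and /o/; rule 1 does not apply here → [t].
/o/ (between /t/ and /m/) occurs before a voiced consonant → [oː] by rule 2.
Rule 2 applies to /o/ (between /m/ and /v/: before a voiced consonant) → [oː].
/a/ (word-final) fails the environment for rule 2, so it stays [a].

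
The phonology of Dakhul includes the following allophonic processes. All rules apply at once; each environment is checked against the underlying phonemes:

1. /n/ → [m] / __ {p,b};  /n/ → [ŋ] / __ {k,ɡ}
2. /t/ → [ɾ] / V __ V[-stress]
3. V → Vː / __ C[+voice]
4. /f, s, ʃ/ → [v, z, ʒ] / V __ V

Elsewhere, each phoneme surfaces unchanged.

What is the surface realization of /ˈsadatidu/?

/s/ (word-initial) fails the environment for rule 4, so it stays [s].
/a/ (between /s/ and /d/): before a voiced consonant, so rule 3 applies → [aː].
/a/ — between /d/ and /t/; rule 3 does not apply here → [a].
Rule 2 applies to /t/ (between /a/ and /i/: between a vowel and a following unstressed vowel) → [ɾ].
/i/ (between /t/ and /d/) occurs before a voiced consonant → [iː] by rule 3.
/u/ — word-final; rule 3 does not apply here → [u].

[ˈsaːdaɾiːdu]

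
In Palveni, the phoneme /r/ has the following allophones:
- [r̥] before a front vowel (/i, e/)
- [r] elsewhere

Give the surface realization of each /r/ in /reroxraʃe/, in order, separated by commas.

Occurrence 1 (position 1): before a front vowel (/i, e/) → [r̥].
Occurrence 2 (position 3): no conditioning environment matches → elsewhere allophone [r].
Occurrence 3 (position 6): no conditioning environment matches → elsewhere allophone [r].

[r̥], [r], [r]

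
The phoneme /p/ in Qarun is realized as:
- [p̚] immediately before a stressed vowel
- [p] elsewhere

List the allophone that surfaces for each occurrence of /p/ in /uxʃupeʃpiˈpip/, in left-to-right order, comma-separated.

Occurrence 1 (position 5): no conditioning environment matches → elsewhere allophone [p].
Occurrence 2 (position 8): no conditioning environment matches → elsewhere allophone [p].
Occurrence 3 (position 10): immediately before a stressed vowel → [p̚].
Occurrence 4 (position 12): no conditioning environment matches → elsewhere allophone [p].

[p], [p], [p̚], [p]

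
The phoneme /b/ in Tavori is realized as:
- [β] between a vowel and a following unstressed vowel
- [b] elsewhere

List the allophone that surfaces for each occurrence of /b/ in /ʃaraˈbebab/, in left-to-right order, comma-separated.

[b], [β], [b]

Occurrence 1 (position 5): no conditioning environment matches → elsewhere allophone [b].
Occurrence 2 (position 7): between a vowel and a following unstressed vowel → [β].
Occurrence 3 (position 9): no conditioning environment matches → elsewhere allophone [b].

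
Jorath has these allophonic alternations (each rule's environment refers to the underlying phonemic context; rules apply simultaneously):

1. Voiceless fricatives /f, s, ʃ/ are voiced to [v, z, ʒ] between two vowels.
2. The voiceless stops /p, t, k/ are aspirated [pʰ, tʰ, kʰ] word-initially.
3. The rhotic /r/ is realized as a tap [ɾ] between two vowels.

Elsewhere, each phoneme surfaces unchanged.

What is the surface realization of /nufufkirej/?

/n/ stays [n].
/u/ (between /n/ and /f/) is unaffected → [u].
/f/ (between /u/ and /u/) occurs between two vowels → [v] by rule 1.
/u/ — not in any rule's target class → [u].
/f/ (between /u/ and /k/) is in the target of rule 1 but the environment (between two vowels) is not met → [f].
/k/ (between /f/ and /i/) is in the target of rule 2 but the environment (word-initially) is not met → [k].
/i/ stays [i].
/r/ — between /i/ and /e/, between two vowels — surfaces as [ɾ] (rule 3).
/e/ stays [e].
/j/ — not in any rule's target class → [j].

[nuvufkiɾej]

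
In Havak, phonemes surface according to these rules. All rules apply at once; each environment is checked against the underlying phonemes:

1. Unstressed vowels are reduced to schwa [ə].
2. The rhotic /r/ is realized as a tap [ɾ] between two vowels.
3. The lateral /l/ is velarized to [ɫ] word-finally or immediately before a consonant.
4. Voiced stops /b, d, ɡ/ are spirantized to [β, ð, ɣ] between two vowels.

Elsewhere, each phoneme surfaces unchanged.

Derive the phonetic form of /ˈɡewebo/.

/ɡ/ (word-initial): rule 4 targets it, but not between two vowels → unchanged [ɡ].
/e/ (between /ɡ/ and /w/) fails the environment for rule 1, so it stays [e].
/w/ — not in any rule's target class → [w].
/e/ (between /w/ and /b/): in an unstressed syllable, so rule 1 applies → [ə].
Rule 4 applies to /b/ (between /e/ and /o/: between two vowels) → [β].
/o/ meets the environment for rule 1 (in an unstressed syllable) → [ə].

[ˈɡewəβə]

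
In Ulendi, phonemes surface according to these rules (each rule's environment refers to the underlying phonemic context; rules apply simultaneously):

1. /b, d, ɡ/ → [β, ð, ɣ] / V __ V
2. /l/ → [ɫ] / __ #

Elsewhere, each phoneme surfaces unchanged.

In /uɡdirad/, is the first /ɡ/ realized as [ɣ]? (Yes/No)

No

/ɡ/ (between /u/ and /d/): rule 1 targets it, but not between two vowels → unchanged [ɡ].
The actual realization is [ɡ], not [ɣ].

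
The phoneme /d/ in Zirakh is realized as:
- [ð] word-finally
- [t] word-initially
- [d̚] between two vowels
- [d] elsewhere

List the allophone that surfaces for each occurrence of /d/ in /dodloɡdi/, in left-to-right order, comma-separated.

[t], [d], [d]

Occurrence 1 (position 1): word-initially → [t].
Occurrence 2 (position 3): no conditioning environment matches → elsewhere allophone [d].
Occurrence 3 (position 7): no conditioning environment matches → elsewhere allophone [d].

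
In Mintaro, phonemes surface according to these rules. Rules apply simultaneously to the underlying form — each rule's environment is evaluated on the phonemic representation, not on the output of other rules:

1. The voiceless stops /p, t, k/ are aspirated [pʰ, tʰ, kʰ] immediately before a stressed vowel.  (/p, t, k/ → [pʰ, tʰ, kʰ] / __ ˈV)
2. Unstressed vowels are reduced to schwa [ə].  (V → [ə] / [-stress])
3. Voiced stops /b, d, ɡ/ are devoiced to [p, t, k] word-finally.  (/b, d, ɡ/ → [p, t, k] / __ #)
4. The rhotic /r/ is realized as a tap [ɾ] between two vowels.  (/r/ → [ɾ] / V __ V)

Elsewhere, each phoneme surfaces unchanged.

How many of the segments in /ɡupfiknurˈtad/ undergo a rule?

Segments that undergo a rule: /u/ → [ə] (rule 2); /i/ → [ə] (rule 2); /u/ → [ə] (rule 2); /t/ → [tʰ] (rule 1); /d/ → [t] (rule 3).
All other segments surface unchanged.

5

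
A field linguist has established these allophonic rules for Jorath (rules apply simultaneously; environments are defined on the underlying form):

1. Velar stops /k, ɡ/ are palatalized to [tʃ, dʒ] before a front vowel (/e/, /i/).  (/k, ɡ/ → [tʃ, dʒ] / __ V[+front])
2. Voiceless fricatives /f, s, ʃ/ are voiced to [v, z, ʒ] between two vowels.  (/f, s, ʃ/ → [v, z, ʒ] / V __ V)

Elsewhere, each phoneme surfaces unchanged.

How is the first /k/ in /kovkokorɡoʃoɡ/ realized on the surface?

[k]

/k/ — word-initial; rule 1 does not apply here → [k].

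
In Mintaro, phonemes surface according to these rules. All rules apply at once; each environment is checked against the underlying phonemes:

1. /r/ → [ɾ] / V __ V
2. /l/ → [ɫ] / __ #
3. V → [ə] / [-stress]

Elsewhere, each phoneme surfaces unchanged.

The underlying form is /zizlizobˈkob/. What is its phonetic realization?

[zəzləzəbˈkob]

/i/ (between /z/ and /z/): in an unstressed syllable, so rule 3 applies → [ə].
/l/ (between /z/ and /i/) is in the target of rule 2 but the environment (word-finally) is not met → [l].
/i/ (between /l/ and /z/) occurs in an unstressed syllable → [ə] by rule 3.
/o/ — between /z/ and /b/, in an unstressed syllable — surfaces as [ə] (rule 3).
/o/ (between /k/ and /b/) fails the environment for rule 3, so it stays [o].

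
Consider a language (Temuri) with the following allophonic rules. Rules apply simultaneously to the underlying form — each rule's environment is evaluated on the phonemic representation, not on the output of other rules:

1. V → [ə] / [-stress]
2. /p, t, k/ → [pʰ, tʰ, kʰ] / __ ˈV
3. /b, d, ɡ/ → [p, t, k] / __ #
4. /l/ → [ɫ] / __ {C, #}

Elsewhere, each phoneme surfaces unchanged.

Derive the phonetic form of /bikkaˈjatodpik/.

/b/ (word-initial) is in the target of rule 3 but the environment (word-finally) is not met → [b].
/i/ — between /b/ and /k/, in an unstressed syllable — surfaces as [ə] (rule 1).
/k/ (between /i/ and /k/) fails the environment for rule 2, so it stays [k].
/k/ — between /k/ and /a/; rule 2 does not apply here → [k].
/a/ (between /k/ and /j/) occurs in an unstressed syllable → [ə] by rule 1.
/a/ (between /j/ and /t/): rule 1 targets it, but not in an unstressed syllable → unchanged [a].
/t/ (between /a/ and /o/) fails the environment for rule 2, so it stays [t].
/o/ meets the environment for rule 1 (in an unstressed syllable) → [ə].
/d/ — between /o/ and /p/; rule 3 does not apply here → [d].
/p/ (between /d/ and /i/) is in the target of rule 2 but the environment (immediately before a stressed vowel) is not met → [p].
Rule 1 applies to /i/ (between /p/ and /k/: in an unstressed syllable) → [ə].
/k/ (word-final) fails the environment for rule 2, so it stays [k].

[bəkkəˈjatədpək]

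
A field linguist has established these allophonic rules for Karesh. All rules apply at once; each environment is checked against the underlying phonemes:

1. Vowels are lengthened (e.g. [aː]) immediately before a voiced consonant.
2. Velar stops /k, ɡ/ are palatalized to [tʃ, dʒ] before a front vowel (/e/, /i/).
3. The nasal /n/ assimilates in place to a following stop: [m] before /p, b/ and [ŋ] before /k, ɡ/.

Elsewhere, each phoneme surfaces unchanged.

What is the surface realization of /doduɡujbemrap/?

[doːduːɡuːjbeːmrap]

/d/ stays [d].
/o/ meets the environment for rule 1 (before a voiced consonant) → [oː].
/d/ — not in any rule's target class → [d].
/u/ (between /d/ and /ɡ/) occurs before a voiced consonant → [uː] by rule 1.
/ɡ/ (between /u/ and /u/) fails the environment for rule 2, so it stays [ɡ].
/u/ meets the environment for rule 1 (before a voiced consonant) → [uː].
/j/ (between /u/ and /b/): no rule targets it → [j].
/b/ stays [b].
Rule 1 applies to /e/ (between /b/ and /m/: before a voiced consonant) → [eː].
/m/ stays [m].
/r/ stays [r].
/a/ (between /r/ and /p/) is in the target of rule 1 but the environment (before a voiced consonant) is not met → [a].
/p/ — not in any rule's target class → [p].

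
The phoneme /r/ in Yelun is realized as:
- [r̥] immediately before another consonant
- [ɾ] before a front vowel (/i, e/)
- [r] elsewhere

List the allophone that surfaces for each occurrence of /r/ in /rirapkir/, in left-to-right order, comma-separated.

Occurrence 1 (position 1): before a front vowel (/i, e/) → [ɾ].
Occurrence 2 (position 3): no conditioning environment matches → elsewhere allophone [r].
Occurrence 3 (position 8): no conditioning environment matches → elsewhere allophone [r].

[ɾ], [r], [r]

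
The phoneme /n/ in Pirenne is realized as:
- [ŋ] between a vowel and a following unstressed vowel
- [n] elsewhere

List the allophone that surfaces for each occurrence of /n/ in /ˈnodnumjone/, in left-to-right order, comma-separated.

Occurrence 1 (position 1): no conditioning environment matches → elsewhere allophone [n].
Occurrence 2 (position 4): no conditioning environment matches → elsewhere allophone [n].
Occurrence 3 (position 9): between a vowel and a following unstressed vowel → [ŋ].

[n], [n], [ŋ]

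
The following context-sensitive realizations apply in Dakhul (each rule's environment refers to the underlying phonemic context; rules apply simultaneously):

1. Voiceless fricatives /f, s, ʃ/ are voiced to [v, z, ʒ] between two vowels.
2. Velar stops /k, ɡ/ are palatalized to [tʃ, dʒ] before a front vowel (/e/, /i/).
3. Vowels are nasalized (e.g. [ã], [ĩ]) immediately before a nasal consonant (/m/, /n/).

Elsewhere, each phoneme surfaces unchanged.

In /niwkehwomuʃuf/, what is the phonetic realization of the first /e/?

[e]

/e/ — between /k/ and /h/; rule 3 does not apply here → [e].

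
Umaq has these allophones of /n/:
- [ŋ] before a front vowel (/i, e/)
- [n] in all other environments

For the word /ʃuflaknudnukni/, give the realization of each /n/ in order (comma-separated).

Occurrence 1 (position 7): no conditioning environment matches → elsewhere allophone [n].
Occurrence 2 (position 10): no conditioning environment matches → elsewhere allophone [n].
Occurrence 3 (position 13): before a front vowel (/i, e/) → [ŋ].

[n], [n], [ŋ]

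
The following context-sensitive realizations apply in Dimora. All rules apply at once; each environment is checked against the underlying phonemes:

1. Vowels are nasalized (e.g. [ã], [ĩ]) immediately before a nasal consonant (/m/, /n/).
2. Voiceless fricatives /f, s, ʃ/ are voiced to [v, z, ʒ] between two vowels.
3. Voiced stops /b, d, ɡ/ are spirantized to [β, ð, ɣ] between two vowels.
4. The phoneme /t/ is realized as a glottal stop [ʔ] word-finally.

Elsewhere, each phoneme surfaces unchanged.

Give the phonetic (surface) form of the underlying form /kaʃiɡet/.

/a/ (between /k/ and /ʃ/): rule 1 targets it, but not before a nasal consonant → unchanged [a].
Rule 2 applies to /ʃ/ (between /a/ and /i/: between two vowels) → [ʒ].
/i/ (between /ʃ/ and /ɡ/): rule 1 targets it, but not before a nasal consonant → unchanged [i].
Rule 3 applies to /ɡ/ (between /i/ and /e/: between two vowels) → [ɣ].
/e/ (between /ɡ/ and /t/): rule 1 targets it, but not before a nasal consonant → unchanged [e].
Rule 4 applies to /t/ (word-final: word-finally) → [ʔ].

[kaʒiɣeʔ]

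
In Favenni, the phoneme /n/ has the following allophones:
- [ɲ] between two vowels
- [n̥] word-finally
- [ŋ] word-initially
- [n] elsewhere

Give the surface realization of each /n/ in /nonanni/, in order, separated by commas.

[ŋ], [ɲ], [n], [n]

Occurrence 1 (position 1): word-initially → [ŋ].
Occurrence 2 (position 3): between two vowels → [ɲ].
Occurrence 3 (position 5): no conditioning environment matches → elsewhere allophone [n].
Occurrence 4 (position 6): no conditioning environment matches → elsewhere allophone [n].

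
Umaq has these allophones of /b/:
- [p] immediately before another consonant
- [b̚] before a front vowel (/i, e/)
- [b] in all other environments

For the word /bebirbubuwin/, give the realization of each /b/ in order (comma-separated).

[b̚], [b̚], [b], [b]

Occurrence 1 (position 1): before a front vowel (/i, e/) → [b̚].
Occurrence 2 (position 3): before a front vowel (/i, e/) → [b̚].
Occurrence 3 (position 6): no conditioning environment matches → elsewhere allophone [b].
Occurrence 4 (position 8): no conditioning environment matches → elsewhere allophone [b].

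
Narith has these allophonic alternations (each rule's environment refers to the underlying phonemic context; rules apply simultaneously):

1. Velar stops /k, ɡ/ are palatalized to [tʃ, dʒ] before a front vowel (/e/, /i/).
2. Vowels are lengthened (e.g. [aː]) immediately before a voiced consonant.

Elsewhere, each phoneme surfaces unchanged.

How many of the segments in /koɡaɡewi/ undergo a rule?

Segments that undergo a rule: /o/ → [oː] (rule 2); /a/ → [aː] (rule 2); /ɡ/ → [dʒ] (rule 1); /e/ → [eː] (rule 2).
All other segments surface unchanged.

4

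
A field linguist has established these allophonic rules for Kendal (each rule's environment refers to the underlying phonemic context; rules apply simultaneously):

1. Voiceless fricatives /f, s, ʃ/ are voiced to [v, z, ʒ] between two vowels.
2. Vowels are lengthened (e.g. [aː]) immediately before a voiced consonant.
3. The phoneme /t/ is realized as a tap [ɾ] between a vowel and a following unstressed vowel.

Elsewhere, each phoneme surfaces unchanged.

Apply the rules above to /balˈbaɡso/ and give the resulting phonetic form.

/b/ stays [b].
Rule 2 applies to /a/ (between /b/ and /l/: before a voiced consonant) → [aː].
/l/ (between /a/ and /b/) is unaffected → [l].
/b/ (between /l/ and /a/) is unaffected → [b].
/a/ — between /b/ and /ɡ/, before a voiced consonant — surfaces as [aː] (rule 2).
/ɡ/ stays [ɡ].
/s/ (between /ɡ/ and /o/) is in the target of rule 1 but the environment (between two vowels) is not met → [s].
/o/ — word-final; rule 2 does not apply here → [o].

[baːlˈbaːɡso]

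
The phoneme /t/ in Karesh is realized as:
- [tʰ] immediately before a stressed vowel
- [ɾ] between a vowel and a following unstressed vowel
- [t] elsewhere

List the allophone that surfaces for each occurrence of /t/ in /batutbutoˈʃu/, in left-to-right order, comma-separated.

[ɾ], [t], [ɾ]

Occurrence 1 (position 3): between a vowel and an unstressed vowel → [ɾ].
Occurrence 2 (position 5): no conditioning environment matches → elsewhere allophone [t].
Occurrence 3 (position 8): between a vowel and an unstressed vowel → [ɾ].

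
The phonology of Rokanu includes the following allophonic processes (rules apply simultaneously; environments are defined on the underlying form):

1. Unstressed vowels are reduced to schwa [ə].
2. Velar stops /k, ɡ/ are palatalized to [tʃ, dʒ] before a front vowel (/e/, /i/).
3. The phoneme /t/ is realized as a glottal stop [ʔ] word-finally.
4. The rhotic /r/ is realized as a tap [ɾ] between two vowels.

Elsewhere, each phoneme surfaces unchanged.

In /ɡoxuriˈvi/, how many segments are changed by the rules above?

4

Segments that undergo a rule: /o/ → [ə] (rule 1); /u/ → [ə] (rule 1); /r/ → [ɾ] (rule 4); /i/ → [ə] (rule 1).
All other segments surface unchanged.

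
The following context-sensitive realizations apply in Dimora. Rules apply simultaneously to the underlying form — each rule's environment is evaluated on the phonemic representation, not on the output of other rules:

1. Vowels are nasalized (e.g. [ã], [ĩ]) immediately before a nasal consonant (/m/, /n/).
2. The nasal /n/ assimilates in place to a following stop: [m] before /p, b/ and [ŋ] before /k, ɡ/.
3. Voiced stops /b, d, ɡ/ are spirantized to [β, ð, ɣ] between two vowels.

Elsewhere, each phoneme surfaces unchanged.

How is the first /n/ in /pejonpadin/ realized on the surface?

/n/ — between /o/ and /p/, before a labial or velar stop — surfaces as [m] (rule 2).

[m]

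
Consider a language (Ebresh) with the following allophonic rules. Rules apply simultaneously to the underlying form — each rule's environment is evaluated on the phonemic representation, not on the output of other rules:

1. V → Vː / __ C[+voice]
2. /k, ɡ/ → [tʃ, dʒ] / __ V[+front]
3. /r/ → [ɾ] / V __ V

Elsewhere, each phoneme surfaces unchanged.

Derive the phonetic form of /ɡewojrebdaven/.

[dʒeːwoːjreːbdaːveːn]

/ɡ/ (word-initial) occurs before a front vowel → [dʒ] by rule 2.
Rule 1 applies to /e/ (between /ɡ/ and /w/: before a voiced consonant) → [eː].
/w/ — not in any rule's target class → [w].
/o/ (between /w/ and /j/): before a voiced consonant, so rule 1 applies → [oː].
/j/ (between /o/ and /r/) is unaffected → [j].
/r/ — between /j/ and /e/; rule 3 does not apply here → [r].
/e/ meets the environment for rule 1 (before a voiced consonant) → [eː].
/b/ stays [b].
/d/ (between /b/ and /a/) is unaffected → [d].
Rule 1 applies to /a/ (between /d/ and /v/: before a voiced consonant) → [aː].
/v/ (between /a/ and /e/): no rule targets it → [v].
Rule 1 applies to /e/ (between /v/ and /n/: before a voiced consonant) → [eː].
/n/ stays [n].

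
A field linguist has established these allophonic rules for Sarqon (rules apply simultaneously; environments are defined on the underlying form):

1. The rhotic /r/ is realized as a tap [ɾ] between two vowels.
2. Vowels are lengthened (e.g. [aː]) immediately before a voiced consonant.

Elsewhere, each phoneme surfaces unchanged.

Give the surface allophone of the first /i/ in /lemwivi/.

/i/ (between /w/ and /v/) occurs before a voiced consonant → [iː] by rule 2.

[iː]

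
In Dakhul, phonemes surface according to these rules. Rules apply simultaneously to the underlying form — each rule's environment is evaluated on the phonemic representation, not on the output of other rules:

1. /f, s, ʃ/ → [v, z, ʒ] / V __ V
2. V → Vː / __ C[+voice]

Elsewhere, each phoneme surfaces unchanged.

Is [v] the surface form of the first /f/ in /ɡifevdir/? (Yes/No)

/f/ meets the environment for rule 1 (between two vowels) → [v].
The actual realization is [v], which matches [v].

Yes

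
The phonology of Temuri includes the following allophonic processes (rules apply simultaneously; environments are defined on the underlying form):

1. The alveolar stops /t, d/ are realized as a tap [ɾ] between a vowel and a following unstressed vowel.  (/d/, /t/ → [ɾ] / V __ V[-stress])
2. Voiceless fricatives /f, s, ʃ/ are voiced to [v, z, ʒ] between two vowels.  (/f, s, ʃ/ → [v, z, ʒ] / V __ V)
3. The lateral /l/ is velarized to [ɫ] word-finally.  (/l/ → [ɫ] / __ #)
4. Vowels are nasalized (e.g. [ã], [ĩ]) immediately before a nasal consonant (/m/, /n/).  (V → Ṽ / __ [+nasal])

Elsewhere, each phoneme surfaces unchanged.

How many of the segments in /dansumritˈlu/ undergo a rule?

2

Segments that undergo a rule: /a/ → [ã] (rule 4); /u/ → [ũ] (rule 4).
All other segments surface unchanged.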